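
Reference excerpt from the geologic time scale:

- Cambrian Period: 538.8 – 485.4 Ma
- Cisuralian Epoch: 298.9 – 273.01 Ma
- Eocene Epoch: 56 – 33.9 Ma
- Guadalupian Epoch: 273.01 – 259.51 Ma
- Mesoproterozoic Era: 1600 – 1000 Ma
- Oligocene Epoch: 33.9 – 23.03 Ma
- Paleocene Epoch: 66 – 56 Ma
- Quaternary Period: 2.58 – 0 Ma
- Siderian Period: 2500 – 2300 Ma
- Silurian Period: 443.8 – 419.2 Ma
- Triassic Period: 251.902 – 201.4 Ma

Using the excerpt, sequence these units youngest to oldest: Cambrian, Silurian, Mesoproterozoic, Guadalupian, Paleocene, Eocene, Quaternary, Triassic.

Quaternary, Eocene, Paleocene, Triassic, Guadalupian, Silurian, Cambrian, Mesoproterozoic

Read off each span (Ma): Cambrian 538.8–485.4; Silurian 443.8–419.2; Mesoproterozoic 1600–1000; Guadalupian 273.01–259.51; Paleocene 66–56; Eocene 56–33.9; Quaternary 2.58–0; Triassic 251.902–201.4.
Larger Ma is older, so oldest→youngest is Mesoproterozoic, Cambrian, Silurian, Guadalupian, Triassic, Paleocene, Eocene, Quaternary; reverse it for youngest→oldest.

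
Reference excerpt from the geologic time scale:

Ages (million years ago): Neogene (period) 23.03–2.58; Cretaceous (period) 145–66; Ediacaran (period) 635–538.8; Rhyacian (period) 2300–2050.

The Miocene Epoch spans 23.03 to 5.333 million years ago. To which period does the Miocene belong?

Neogene

The Miocene (23.03–5.333 Ma) lies entirely within 23.03–2.58 Ma, the Neogene Period.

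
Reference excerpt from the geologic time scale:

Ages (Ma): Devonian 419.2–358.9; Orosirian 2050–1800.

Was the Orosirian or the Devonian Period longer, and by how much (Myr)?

Orosirian: 2050 − 1800 = 250 Myr.
Devonian: 419.2 − 358.9 = 60.3 Myr.
Difference: 250 − 60.3 = 189.7 Myr, so the Orosirian was longer.

Orosirian, by 189.7 million years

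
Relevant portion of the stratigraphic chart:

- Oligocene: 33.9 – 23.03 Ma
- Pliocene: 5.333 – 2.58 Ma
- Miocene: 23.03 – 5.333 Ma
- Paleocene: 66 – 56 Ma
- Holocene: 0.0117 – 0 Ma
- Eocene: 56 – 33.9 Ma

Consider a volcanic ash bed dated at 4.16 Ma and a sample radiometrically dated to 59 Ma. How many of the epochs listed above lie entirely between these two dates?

3

59 Ma sits inside the Paleocene (66–56) and 4.16 Ma inside the Pliocene (5.333–2.58); neither of those is wholly between the two dates.
The listed epochs lying completely between them are Eocene, Oligocene, Miocene — 3 in all.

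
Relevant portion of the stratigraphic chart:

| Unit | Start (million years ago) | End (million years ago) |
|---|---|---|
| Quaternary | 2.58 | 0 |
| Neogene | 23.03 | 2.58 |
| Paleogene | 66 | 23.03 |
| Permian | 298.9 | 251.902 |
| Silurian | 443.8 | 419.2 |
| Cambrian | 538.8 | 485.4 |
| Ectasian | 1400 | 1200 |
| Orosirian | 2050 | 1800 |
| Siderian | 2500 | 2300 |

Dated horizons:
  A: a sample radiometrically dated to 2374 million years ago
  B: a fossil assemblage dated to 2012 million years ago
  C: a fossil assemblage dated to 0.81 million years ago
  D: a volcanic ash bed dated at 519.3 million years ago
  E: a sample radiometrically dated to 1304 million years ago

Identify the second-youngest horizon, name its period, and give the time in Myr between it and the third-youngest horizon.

D, in the Cambrian; 784.7 million years to E

Sorted youngest-first by Ma: C (0.81), D (519.3), E (1304), B (2012), A (2374).
The second youngest is D at 519.3 Ma, which lies in 538.8–485.4 Ma: the Cambrian.
The third youngest is E at 1304 Ma; separation = |519.3 − 1304| = 784.7 Myr.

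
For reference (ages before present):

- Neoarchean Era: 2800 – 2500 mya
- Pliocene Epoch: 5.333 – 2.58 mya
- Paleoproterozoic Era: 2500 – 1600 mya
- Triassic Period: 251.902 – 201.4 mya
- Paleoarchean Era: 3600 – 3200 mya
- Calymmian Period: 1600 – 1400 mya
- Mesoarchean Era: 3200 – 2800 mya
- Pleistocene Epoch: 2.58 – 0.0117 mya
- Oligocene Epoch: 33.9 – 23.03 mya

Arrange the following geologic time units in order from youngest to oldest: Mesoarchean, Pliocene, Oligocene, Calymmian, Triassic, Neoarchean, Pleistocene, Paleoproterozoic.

Pleistocene, then Pliocene, then Oligocene, then Triassic, then Calymmian, then Paleoproterozoic, then Neoarchean, then Mesoarchean

Sorting by start age (ascending Ma, since larger Ma = older): Pleistocene began 2.58, Pliocene began 5.333, Oligocene began 33.9, Triassic began 251.902, Calymmian began 1600, Paleoproterozoic began 2500, Neoarchean began 2800, Mesoarchean began 3200.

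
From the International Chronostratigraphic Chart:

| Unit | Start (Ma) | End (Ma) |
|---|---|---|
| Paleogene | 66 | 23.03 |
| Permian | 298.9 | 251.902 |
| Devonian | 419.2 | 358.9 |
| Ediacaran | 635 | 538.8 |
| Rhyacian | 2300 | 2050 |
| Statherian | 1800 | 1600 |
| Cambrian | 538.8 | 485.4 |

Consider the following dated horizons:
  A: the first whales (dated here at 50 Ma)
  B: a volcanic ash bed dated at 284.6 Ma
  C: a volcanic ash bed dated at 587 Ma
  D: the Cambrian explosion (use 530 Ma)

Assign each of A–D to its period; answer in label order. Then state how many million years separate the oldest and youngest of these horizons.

Match each age against the start–end ranges in the excerpt: A = 50 Ma → Paleogene (66–23.03); B = 284.6 Ma → Permian (298.9–251.902); C = 587 Ma → Ediacaran (635–538.8); D = 530 Ma → Cambrian (538.8–485.4).
The largest age is 587 Ma and the smallest is 50 Ma; their difference is 537 Myr.

A — Paleogene; B — Permian; C — Ediacaran; D — Cambrian; span 537 million years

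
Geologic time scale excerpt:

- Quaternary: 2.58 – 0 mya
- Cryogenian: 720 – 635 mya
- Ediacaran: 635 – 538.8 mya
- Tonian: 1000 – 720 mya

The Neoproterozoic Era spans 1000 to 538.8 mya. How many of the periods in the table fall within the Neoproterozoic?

Periods inside 1000–538.8 Ma: Tonian, Cryogenian, Ediacaran — 3 in total.

3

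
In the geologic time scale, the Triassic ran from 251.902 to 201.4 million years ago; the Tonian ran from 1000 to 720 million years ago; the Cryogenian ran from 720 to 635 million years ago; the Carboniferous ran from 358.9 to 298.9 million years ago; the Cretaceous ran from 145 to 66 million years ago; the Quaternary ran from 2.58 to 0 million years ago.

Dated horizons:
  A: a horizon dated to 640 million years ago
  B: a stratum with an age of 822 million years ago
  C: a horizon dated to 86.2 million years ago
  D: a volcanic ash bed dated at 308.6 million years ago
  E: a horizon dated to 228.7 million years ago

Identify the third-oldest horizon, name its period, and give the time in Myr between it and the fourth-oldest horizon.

Sorted oldest-first by Ma: B (822), A (640), D (308.6), E (228.7), C (86.2).
The third oldest is D at 308.6 Ma, which lies in 358.9–298.9 Ma: the Carboniferous.
The fourth oldest is E at 228.7 Ma; separation = |308.6 − 228.7| = 79.9 Myr.

D, in the Carboniferous; 79.9 million years to E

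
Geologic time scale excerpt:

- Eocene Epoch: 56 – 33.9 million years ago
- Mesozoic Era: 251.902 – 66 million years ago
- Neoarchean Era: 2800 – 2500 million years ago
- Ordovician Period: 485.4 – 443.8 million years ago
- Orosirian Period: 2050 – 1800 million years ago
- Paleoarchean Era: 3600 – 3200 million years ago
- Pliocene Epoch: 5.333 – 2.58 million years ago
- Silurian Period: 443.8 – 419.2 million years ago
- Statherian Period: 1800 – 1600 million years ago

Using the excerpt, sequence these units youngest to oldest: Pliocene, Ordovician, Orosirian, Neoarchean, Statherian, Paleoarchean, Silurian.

The oldest of these is Paleoarchean (starts 3600 Ma) and the youngest is Pliocene (ends 2.58 Ma).
In between, by decreasing start age: Neoarchean (2800), Orosirian (2050), Statherian (1800), Ordovician (485.4), Silurian (443.8).
Listing youngest first means reversing that sequence.

Pliocene, then Silurian, then Ordovician, then Statherian, then Orosirian, then Neoarchean, then Paleoarchean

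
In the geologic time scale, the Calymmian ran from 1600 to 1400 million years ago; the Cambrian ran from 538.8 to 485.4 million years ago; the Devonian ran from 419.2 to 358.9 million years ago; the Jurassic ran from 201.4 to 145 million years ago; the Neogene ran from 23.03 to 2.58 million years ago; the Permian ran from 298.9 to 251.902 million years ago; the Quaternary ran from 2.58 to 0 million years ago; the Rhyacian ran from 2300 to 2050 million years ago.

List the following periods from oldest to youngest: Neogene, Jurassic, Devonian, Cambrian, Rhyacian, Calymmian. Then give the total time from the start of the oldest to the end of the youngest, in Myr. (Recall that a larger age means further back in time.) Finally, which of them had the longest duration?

Start ages (Ma): Rhyacian 2300, Calymmian 1600, Cambrian 538.8, Devonian 419.2, Jurassic 201.4, Neogene 23.03.
Ordered oldest to youngest: Rhyacian, Calymmian, Cambrian, Devonian, Jurassic, Neogene.
Span = 2300 − 2.58 = 2297.42 Myr.
Durations: Cambrian 53.4, Neogene 20.45, Rhyacian 250, Devonian 60.3, Calymmian 200, Jurassic 56.4 → longest is Rhyacian (250 Myr).

Rhyacian → Calymmian → Cambrian → Devonian → Jurassic → Neogene; total span 2297.42 Myr; longest is Rhyacian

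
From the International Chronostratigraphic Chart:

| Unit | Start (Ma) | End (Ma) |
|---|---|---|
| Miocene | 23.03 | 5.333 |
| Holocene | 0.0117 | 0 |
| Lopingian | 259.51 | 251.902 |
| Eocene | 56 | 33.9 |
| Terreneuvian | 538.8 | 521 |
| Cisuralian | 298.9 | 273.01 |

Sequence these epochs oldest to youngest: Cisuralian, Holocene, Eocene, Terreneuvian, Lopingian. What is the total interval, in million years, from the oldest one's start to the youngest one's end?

Terreneuvian → Cisuralian → Lopingian → Eocene → Holocene; total span 538.8 Myr

From the excerpt: Cisuralian 298.9–273.01; Holocene 0.0117–0; Eocene 56–33.9; Terreneuvian 538.8–521; Lopingian 259.51–251.902 (Ma).
Larger Ma is earlier, so the oldest is Terreneuvian and the youngest is Holocene; oldest to youngest: Terreneuvian, Cisuralian, Lopingian, Eocene, Holocene.
Oldest start 538.8 minus youngest end 0 gives 538.8 Myr overall.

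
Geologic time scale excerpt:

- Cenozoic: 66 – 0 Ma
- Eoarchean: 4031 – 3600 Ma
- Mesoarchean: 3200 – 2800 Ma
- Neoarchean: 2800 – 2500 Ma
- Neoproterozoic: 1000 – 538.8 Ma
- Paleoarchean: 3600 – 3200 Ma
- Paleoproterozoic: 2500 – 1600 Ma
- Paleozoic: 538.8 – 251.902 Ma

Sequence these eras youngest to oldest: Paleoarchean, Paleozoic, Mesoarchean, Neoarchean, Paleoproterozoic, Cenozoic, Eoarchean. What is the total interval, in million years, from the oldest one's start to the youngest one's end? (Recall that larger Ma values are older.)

Start ages (Ma): Eoarchean 4031, Paleoarchean 3600, Mesoarchean 3200, Neoarchean 2800, Paleoproterozoic 2500, Paleozoic 538.8, Cenozoic 66.
Ordered youngest to oldest: Cenozoic, Paleozoic, Paleoproterozoic, Neoarchean, Mesoarchean, Paleoarchean, Eoarchean.
Span = 4031 − 0 = 4031 Myr.

Cenozoic, Paleozoic, Paleoproterozoic, Neoarchean, Mesoarchean, Paleoarchean, Eoarchean; total span 4031 Myr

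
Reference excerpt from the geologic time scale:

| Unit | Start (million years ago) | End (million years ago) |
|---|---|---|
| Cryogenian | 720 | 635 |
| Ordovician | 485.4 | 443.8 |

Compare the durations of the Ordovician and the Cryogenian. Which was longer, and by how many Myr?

Cryogenian, by 43.4 million years

Ordovician: 485.4 − 443.8 = 41.6 Myr.
Cryogenian: 720 − 635 = 85 Myr.
Difference: 85 − 41.6 = 43.4 Myr, so the Cryogenian was longer.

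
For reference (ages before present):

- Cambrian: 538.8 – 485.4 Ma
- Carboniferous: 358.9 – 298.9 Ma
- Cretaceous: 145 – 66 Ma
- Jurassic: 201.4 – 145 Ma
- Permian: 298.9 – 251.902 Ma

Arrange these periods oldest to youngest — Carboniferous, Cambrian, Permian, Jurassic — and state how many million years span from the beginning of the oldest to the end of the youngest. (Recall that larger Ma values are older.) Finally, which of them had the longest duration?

Cambrian → Carboniferous → Permian → Jurassic; total span 393.8 Myr; longest is Carboniferous

From the excerpt: Carboniferous 358.9–298.9; Cambrian 538.8–485.4; Permian 298.9–251.902; Jurassic 201.4–145 (Ma).
Larger Ma is earlier, so the oldest is Cambrian and the youngest is Jurassic; oldest to youngest: Cambrian, Carboniferous, Permian, Jurassic.
Oldest start 538.8 minus youngest end 145 gives 393.8 Myr overall.
Individual lengths (start − end): Permian 46.998; Jurassic 56.4; Carboniferous 60; Cambrian 53.4. The largest is Carboniferous at 60 Myr.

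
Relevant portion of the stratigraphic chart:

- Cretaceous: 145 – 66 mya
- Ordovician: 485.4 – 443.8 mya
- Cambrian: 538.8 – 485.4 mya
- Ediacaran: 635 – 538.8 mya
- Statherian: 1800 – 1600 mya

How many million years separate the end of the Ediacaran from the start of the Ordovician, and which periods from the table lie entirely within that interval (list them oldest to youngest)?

The Ediacaran closes at 538.8 Ma and the Ordovician opens at 485.4 Ma, so the interval is 538.8 − 485.4 = 53.4 Myr.
A period fits inside if it starts at or after 538.8 Ma and ends at or before 485.4 Ma; oldest first that gives Cambrian.

53.4 million years; Cambrian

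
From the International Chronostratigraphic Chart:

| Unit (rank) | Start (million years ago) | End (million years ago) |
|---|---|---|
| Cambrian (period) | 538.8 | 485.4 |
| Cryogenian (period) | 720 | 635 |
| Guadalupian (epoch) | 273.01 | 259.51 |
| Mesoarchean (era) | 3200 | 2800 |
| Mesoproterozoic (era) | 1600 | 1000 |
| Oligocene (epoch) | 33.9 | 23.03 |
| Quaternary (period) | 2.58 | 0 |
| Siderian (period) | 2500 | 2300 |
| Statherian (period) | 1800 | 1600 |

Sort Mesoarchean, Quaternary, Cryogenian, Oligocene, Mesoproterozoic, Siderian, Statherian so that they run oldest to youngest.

Sorting by start age (descending Ma, since larger Ma = older): Mesoarchean began 3200, Siderian began 2500, Statherian began 1800, Mesoproterozoic began 1600, Cryogenian began 720, Oligocene began 33.9, Quaternary began 2.58.

Mesoarchean, Siderian, Statherian, Mesoproterozoic, Cryogenian, Oligocene, Quaternary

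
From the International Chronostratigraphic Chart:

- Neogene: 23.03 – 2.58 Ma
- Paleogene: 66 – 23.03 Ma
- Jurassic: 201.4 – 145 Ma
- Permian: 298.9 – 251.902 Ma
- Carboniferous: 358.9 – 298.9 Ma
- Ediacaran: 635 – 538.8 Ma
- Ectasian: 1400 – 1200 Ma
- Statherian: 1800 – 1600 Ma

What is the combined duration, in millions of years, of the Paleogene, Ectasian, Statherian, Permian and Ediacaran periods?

Duration is start − end for each: (66 − 23.03) + (1400 − 1200) + (1800 − 1600) + (298.9 − 251.902) + (635 − 538.8).
That is 42.97 + 200 + 200 + 46.998 + 96.2, which totals 586.168 million years.

586.168 million years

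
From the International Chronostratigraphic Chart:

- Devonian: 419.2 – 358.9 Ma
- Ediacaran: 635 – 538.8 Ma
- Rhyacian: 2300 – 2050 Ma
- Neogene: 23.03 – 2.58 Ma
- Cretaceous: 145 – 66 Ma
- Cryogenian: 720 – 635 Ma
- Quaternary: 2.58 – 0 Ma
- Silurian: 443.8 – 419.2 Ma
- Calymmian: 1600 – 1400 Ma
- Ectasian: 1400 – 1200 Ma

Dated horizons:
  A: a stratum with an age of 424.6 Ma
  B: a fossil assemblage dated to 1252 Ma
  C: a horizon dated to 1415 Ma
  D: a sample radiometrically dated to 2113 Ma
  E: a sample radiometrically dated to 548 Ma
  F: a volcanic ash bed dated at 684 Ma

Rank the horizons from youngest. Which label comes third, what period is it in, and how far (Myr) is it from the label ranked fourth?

F, in the Cryogenian; 568 million years to B

Sorted youngest-first by Ma: A (424.6), E (548), F (684), B (1252), C (1415), D (2113).
The third youngest is F at 684 Ma, which lies in 720–635 Ma: the Cryogenian.
The fourth youngest is B at 1252 Ma; separation = |684 − 1252| = 568 Myr.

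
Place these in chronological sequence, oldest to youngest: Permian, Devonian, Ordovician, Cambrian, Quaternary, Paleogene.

Cambrian → Ordovician → Devonian → Permian → Paleogene → Quaternary

Era membership (oldest first within each) — Paleozoic: Cambrian, Ordovician, Devonian, Permian; Cenozoic: Paleogene, Quaternary. Paleozoic precedes Mesozoic, which precedes Cenozoic. Concatenating the groups in that era order gives oldest to youngest directly.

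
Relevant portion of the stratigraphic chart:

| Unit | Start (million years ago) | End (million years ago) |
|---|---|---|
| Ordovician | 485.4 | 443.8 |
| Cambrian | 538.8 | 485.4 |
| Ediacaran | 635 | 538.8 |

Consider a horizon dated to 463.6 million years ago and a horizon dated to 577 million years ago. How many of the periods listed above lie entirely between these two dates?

1

577 Ma sits inside the Ediacaran (635–538.8) and 463.6 Ma inside the Ordovician (485.4–443.8); neither of those is wholly between the two dates.
The listed periods lying completely between them are Cambrian — 1 in all.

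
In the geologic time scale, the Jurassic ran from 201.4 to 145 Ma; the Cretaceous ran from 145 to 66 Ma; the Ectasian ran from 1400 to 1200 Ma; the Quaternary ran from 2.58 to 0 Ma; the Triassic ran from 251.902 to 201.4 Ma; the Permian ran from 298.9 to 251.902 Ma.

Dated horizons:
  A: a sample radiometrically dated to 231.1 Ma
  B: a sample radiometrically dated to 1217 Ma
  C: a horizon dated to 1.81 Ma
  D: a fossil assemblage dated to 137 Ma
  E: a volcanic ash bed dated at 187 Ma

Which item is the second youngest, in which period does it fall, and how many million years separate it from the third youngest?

Sorted youngest-first by Ma: C (1.81), D (137), E (187), A (231.1), B (1217).
The second youngest is D at 137 Ma, which lies in 145–66 Ma: the Cretaceous.
The third youngest is E at 187 Ma; separation = |137 − 187| = 50 Myr.

D, in the Cretaceous; 50 million years to E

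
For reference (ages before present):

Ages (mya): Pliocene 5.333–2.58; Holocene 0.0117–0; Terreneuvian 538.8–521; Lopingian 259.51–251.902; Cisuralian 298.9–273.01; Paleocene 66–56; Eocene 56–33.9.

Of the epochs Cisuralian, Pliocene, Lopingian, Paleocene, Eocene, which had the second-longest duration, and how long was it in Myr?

Start − end for each: Cisuralian 298.9 − 273.01 = 25.89; Pliocene 5.333 − 2.58 = 2.753; Lopingian 259.51 − 251.902 = 7.608; Paleocene 66 − 56 = 10; Eocene 56 − 33.9 = 22.1.
Ranking these from longest: Cisuralian > Eocene > Paleocene > Lopingian > Pliocene.
Position 2 in that ranking is Eocene, which lasted 22.1 Myr.

Eocene, 22.1 million years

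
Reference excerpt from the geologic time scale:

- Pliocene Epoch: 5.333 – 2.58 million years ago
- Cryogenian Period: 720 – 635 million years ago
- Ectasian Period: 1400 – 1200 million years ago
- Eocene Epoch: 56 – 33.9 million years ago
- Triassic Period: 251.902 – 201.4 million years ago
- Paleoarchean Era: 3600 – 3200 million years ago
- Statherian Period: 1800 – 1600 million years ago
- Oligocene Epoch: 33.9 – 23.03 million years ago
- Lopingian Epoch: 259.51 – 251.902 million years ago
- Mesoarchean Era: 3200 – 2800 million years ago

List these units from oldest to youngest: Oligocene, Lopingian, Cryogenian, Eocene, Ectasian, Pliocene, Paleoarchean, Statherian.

Sorting by start age (descending Ma, since larger Ma = older): Paleoarchean start 3600, Statherian start 1800, Ectasian start 1400, Cryogenian start 720, Lopingian start 259.51, Eocene start 56, Oligocene start 33.9, Pliocene start 5.333.

Paleoarchean, then Statherian, then Ectasian, then Cryogenian, then Lopingian, then Eocene, then Oligocene, then Pliocene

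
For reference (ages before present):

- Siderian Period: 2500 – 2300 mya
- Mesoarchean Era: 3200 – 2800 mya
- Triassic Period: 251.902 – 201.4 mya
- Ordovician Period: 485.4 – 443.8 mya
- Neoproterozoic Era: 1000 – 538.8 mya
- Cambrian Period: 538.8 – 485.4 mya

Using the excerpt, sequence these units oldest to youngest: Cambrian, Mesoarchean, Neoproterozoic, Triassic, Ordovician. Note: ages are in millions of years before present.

The oldest of these is Mesoarchean (starts 3200 Ma) and the youngest is Triassic (ends 201.4 Ma).
In between, by decreasing start age: Neoproterozoic (1000), Cambrian (538.8), Ordovician (485.4).

Mesoarchean, then Neoproterozoic, then Cambrian, then Ordovician, then Triassic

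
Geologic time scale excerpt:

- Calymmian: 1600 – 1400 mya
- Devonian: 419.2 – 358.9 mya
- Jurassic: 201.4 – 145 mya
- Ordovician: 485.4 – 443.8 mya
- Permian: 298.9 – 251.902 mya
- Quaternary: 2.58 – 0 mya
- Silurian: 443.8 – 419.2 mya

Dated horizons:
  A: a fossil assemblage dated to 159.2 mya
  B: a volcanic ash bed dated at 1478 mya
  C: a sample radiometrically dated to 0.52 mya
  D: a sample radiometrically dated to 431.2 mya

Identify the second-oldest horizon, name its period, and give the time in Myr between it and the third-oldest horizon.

Larger Ma means older, so oldest first: B 1478 > D 431.2 > A 159.2 > C 0.52.
Counting 2 along gives D (431.2 Ma); the excerpt puts that inside the Silurian, 443.8–419.2 Ma.
Next in line is A (159.2 Ma), and 431.2 − 159.2 = 272 Myr.

D, in the Silurian; 272 million years to A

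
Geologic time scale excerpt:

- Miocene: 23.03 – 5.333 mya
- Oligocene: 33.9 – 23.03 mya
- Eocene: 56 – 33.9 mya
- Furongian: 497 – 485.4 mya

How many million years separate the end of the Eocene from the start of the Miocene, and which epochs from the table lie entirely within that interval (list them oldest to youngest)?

The Eocene closes at 33.9 Ma and the Miocene opens at 23.03 Ma, so the interval is 33.9 − 23.03 = 10.87 Myr.
An epoch fits inside if it starts at or after 33.9 Ma and ends at or before 23.03 Ma; oldest first that gives Oligocene.

10.87 million years; Oligocene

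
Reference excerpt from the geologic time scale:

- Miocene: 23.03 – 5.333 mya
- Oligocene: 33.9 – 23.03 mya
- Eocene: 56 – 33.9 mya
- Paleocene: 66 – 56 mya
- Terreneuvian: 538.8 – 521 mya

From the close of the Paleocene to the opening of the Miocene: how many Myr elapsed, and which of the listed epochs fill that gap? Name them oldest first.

32.97 million years; Eocene, Oligocene

End of Paleocene = 56 Ma; start of Miocene = 23.03 Ma.
Gap = 56 − 23.03 = 32.97 Myr.
Epochs wholly inside 56–23.03 Ma: Eocene (56–33.9), Oligocene (33.9–23.03).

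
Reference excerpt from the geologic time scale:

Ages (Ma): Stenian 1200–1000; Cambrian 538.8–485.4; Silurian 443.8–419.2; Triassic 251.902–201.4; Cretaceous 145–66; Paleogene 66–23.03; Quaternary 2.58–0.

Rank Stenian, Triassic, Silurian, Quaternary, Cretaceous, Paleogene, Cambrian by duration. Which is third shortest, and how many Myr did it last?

Start − end for each: Stenian 1200 − 1000 = 200; Triassic 251.902 − 201.4 = 50.502; Silurian 443.8 − 419.2 = 24.6; Quaternary 2.58 − 0 = 2.58; Cretaceous 145 − 66 = 79; Paleogene 66 − 23.03 = 42.97; Cambrian 538.8 − 485.4 = 53.4.
Ranking these from shortest: Quaternary < Silurian < Paleogene < Triassic < Cambrian < Cretaceous < Stenian.
Position 3 in that ranking is Paleogene, which lasted 42.97 Myr.

Paleogene, 42.97 million years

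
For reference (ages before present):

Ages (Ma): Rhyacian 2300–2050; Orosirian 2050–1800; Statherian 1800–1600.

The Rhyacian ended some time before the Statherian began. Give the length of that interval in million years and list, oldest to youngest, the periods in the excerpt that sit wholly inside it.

250 million years; Orosirian

The Rhyacian closes at 2050 Ma and the Statherian opens at 1800 Ma, so the interval is 2050 − 1800 = 250 Myr.
A period fits inside if it starts at or after 2050 Ma and ends at or before 1800 Ma; oldest first that gives Orosirian.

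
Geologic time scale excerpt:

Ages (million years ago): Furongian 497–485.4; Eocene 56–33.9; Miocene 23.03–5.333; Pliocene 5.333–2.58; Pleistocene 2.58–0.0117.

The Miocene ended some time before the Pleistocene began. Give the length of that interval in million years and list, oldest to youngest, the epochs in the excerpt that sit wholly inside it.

The Miocene closes at 5.333 Ma and the Pleistocene opens at 2.58 Ma, so the interval is 5.333 − 2.58 = 2.753 Myr.
An epoch fits inside if it starts at or after 5.333 Ma and ends at or before 2.58 Ma; oldest first that gives Pliocene.

2.753 million years; Pliocene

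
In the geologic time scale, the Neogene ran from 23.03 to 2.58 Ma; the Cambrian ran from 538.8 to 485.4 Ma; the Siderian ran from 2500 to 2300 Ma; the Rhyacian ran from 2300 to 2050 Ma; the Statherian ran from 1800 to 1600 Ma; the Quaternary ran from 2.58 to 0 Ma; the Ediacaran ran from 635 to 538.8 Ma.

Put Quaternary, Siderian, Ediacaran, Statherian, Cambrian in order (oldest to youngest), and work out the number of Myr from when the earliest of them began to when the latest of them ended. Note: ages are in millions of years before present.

Siderian → Statherian → Ediacaran → Cambrian → Quaternary; total span 2500 Myr

From the excerpt: Quaternary 2.58–0; Siderian 2500–2300; Ediacaran 635–538.8; Statherian 1800–1600; Cambrian 538.8–485.4 (Ma).
Larger Ma is earlier, so the oldest is Siderian and the youngest is Quaternary; oldest to youngest: Siderian, Statherian, Ediacaran, Cambrian, Quaternary.
Oldest start 2500 minus youngest end 0 gives 2500 Myr overall.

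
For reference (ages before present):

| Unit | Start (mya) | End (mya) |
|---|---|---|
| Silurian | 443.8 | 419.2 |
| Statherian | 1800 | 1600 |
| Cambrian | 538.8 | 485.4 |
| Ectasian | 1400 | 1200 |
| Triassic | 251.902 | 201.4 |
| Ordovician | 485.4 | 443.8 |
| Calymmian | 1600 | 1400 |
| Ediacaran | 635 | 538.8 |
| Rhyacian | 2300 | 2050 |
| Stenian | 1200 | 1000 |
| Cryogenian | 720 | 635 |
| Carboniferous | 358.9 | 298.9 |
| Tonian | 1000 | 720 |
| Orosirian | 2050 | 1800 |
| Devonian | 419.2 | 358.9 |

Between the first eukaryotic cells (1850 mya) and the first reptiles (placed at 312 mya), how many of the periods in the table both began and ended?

11

The older date is 1850 Ma and the younger is 312 Ma.
Periods with start < 1850 and end > 312 Ma: Statherian (1800–1600), Calymmian (1600–1400), Ectasian (1400–1200), Stenian (1200–1000), Tonian (1000–720), Cryogenian (720–635), Ediacaran (635–538.8), Cambrian (538.8–485.4), Ordovician (485.4–443.8), Silurian (443.8–419.2), Devonian (419.2–358.9).
That is 11 complete periods.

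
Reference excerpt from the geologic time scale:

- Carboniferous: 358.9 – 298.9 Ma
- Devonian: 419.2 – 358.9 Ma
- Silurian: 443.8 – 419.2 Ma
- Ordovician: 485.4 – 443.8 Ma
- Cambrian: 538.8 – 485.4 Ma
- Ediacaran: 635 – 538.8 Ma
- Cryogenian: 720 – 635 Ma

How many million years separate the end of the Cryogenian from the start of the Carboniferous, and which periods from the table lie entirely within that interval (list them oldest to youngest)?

276.1 million years; Ediacaran, Cambrian, Ordovician, Silurian, Devonian

End of Cryogenian = 635 Ma; start of Carboniferous = 358.9 Ma.
Gap = 635 − 358.9 = 276.1 Myr.
Periods wholly inside 635–358.9 Ma: Ediacaran (635–538.8), Cambrian (538.8–485.4), Ordovician (485.4–443.8), Silurian (443.8–419.2), Devonian (419.2–358.9).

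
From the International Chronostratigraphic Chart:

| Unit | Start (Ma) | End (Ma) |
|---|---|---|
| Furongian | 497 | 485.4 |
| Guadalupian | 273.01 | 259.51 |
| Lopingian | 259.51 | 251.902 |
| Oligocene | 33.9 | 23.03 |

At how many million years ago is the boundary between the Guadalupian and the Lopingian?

The Guadalupian ends and the Lopingian begins at 259.51 Ma.

259.51 Ma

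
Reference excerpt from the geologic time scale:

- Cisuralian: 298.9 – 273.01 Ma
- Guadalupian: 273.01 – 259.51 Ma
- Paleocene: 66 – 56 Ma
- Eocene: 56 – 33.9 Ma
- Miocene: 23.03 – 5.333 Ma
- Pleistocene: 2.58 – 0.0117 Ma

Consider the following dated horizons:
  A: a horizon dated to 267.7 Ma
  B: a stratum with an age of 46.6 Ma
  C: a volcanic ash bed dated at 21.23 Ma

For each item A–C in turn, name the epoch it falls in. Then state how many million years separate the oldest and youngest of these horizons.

A — Guadalupian; B — Eocene; C — Miocene; span 246.47 million years

A: 267.7 Ma lies in 273.01–259.51 Ma, so Guadalupian.
B: 46.6 Ma lies in 56–33.9 Ma, so Eocene.
C: 21.23 Ma lies in 23.03–5.333 Ma, so Miocene.
Oldest = 267.7 Ma, youngest = 21.23 Ma → span 246.47 Myr.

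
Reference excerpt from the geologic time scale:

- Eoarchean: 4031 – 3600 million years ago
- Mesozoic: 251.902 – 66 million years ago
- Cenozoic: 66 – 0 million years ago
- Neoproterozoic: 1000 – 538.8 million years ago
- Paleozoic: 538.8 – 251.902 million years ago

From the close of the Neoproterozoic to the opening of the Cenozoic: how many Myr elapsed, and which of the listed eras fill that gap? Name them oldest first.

472.8 million years; Paleozoic, Mesozoic

The Neoproterozoic closes at 538.8 Ma and the Cenozoic opens at 66 Ma, so the interval is 538.8 − 66 = 472.8 Myr.
An era fits inside if it starts at or after 538.8 Ma and ends at or before 66 Ma; oldest first that gives Paleozoic, Mesozoic.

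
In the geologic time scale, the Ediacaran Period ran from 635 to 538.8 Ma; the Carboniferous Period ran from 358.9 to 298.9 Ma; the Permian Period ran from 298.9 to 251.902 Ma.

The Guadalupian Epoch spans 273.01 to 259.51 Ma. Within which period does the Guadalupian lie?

The Guadalupian (273.01–259.51 Ma) lies entirely within 298.9–251.902 Ma, the Permian Period.

Permian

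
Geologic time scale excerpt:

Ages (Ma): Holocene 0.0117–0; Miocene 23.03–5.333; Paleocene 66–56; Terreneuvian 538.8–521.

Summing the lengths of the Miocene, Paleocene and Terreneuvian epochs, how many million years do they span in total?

Each duration: Miocene = 17.697; Paleocene = 10; Terreneuvian = 17.8.
Sum: 17.697 + 10 + 17.8 = 45.497 Myr.

45.497 million years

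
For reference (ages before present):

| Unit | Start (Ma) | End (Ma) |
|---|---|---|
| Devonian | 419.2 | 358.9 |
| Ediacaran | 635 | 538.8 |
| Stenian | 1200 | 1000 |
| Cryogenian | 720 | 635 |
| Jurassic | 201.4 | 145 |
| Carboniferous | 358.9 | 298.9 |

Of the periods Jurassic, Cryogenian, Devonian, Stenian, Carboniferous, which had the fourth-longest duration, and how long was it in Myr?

Start − end for each: Jurassic 201.4 − 145 = 56.4; Cryogenian 720 − 635 = 85; Devonian 419.2 − 358.9 = 60.3; Stenian 1200 − 1000 = 200; Carboniferous 358.9 − 298.9 = 60.
Ranking these from longest: Stenian > Cryogenian > Devonian > Carboniferous > Jurassic.
Position 4 in that ranking is Carboniferous, which lasted 60 Myr.

Carboniferous, 60 million years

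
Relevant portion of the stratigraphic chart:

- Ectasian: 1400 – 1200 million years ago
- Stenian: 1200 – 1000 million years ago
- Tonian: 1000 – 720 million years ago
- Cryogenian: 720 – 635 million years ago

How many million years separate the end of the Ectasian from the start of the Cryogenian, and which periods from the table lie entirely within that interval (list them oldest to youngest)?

480 million years; Stenian, Tonian

End of Ectasian = 1200 Ma; start of Cryogenian = 720 Ma.
Gap = 1200 − 720 = 480 Myr.
Periods wholly inside 1200–720 Ma: Stenian (1200–1000), Tonian (1000–720).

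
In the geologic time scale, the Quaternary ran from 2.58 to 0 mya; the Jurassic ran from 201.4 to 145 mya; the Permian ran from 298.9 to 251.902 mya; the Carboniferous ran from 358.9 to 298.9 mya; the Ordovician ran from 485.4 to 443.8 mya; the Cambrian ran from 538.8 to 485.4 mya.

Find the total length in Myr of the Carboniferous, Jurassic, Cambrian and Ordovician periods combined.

Each duration: Carboniferous = 60; Jurassic = 56.4; Cambrian = 53.4; Ordovician = 41.6.
Sum: 60 + 56.4 + 53.4 + 41.6 = 211.4 Myr.

211.4 million years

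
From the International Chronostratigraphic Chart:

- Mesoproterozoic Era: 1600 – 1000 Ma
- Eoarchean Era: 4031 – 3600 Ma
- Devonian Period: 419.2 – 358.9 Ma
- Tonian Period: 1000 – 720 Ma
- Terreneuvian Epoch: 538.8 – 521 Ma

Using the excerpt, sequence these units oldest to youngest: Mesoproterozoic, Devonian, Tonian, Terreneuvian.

Read off each span (Ma): Mesoproterozoic 1600–1000; Devonian 419.2–358.9; Tonian 1000–720; Terreneuvian 538.8–521.
Larger Ma is older, so oldest→youngest is Mesoproterozoic, Tonian, Terreneuvian, Devonian.

Mesoproterozoic, Tonian, Terreneuvian, Devonian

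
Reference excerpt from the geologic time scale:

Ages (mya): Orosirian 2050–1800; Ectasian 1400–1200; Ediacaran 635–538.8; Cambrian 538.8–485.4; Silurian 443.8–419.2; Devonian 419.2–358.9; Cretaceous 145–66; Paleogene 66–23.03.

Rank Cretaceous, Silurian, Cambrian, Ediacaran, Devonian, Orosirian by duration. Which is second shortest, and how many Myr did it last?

Durations: Cretaceous 79; Silurian 24.6; Cambrian 53.4; Ediacaran 96.2; Devonian 60.3; Orosirian 250 Myr.
Sorted shortest-first: Silurian (24.6), Cambrian (53.4), Devonian (60.3), Cretaceous (79), Ediacaran (96.2), Orosirian (250).
The second shortest is Cambrian at 53.4 Myr.

Cambrian, 53.4 million years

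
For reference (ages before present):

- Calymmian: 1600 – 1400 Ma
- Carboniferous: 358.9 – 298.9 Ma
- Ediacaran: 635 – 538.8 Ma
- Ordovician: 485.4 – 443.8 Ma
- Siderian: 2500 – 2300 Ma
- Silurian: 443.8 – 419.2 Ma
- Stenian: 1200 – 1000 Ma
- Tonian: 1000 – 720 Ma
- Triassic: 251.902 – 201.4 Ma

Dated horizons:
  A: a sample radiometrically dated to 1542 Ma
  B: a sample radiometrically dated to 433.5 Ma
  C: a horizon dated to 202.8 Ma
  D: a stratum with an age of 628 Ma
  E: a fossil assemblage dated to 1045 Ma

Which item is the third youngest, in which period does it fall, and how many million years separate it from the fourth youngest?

Sorted youngest-first by Ma: C (202.8), B (433.5), D (628), E (1045), A (1542).
The third youngest is D at 628 Ma, which lies in 635–538.8 Ma: the Ediacaran.
The fourth youngest is E at 1045 Ma; separation = |628 − 1045| = 417 Myr.

D, in the Ediacaran; 417 million years to E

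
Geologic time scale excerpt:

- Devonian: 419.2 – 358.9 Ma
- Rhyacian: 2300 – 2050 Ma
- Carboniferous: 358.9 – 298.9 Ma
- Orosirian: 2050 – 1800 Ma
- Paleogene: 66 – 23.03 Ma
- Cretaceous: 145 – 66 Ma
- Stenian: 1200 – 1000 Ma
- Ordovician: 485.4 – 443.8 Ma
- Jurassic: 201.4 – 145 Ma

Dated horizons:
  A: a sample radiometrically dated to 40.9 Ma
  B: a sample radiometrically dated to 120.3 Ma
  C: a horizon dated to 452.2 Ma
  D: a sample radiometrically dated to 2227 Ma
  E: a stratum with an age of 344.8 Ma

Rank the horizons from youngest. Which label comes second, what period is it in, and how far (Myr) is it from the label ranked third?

Sorted youngest-first by Ma: A (40.9), B (120.3), E (344.8), C (452.2), D (2227).
The second youngest is B at 120.3 Ma, which lies in 145–66 Ma: the Cretaceous.
The third youngest is E at 344.8 Ma; separation = |120.3 − 344.8| = 224.5 Myr.

B, in the Cretaceous; 224.5 million years to E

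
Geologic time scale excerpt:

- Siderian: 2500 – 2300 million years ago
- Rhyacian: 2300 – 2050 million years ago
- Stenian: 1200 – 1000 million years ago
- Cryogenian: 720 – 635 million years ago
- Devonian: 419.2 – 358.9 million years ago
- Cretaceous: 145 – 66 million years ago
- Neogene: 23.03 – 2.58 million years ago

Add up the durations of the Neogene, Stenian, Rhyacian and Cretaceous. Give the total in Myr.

549.45 million years

Duration is start − end for each: (23.03 − 2.58) + (1200 − 1000) + (2300 − 2050) + (145 − 66).
That is 20.45 + 200 + 250 + 79, which totals 549.45 million years.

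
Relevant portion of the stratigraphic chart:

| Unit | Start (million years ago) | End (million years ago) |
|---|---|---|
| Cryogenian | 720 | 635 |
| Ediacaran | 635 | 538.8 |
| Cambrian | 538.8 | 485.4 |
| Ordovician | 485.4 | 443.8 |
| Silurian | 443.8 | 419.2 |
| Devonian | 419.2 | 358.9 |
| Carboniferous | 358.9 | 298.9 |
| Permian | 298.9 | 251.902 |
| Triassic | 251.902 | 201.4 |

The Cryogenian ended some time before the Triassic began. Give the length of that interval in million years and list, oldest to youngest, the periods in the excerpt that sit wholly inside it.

The Cryogenian closes at 635 Ma and the Triassic opens at 251.902 Ma, so the interval is 635 − 251.902 = 383.098 Myr.
A period fits inside if it starts at or after 635 Ma and ends at or before 251.902 Ma; oldest first that gives Ediacaran, Cambrian, Ordovician, Silurian, Devonian, Carboniferous, Permian.

383.098 million years; Ediacaran, Cambrian, Ordovician, Silurian, Devonian, Carboniferous, Permian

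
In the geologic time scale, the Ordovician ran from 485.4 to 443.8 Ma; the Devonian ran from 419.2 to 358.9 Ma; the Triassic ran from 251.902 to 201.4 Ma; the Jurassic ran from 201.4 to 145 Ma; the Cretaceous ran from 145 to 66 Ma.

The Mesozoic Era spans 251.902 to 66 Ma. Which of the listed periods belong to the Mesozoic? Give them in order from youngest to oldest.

Cretaceous, Jurassic, Triassic

Periods with both bounds inside 251.902–66 Ma: Cretaceous (145–66), Jurassic (201.4–145), Triassic (251.902–201.4).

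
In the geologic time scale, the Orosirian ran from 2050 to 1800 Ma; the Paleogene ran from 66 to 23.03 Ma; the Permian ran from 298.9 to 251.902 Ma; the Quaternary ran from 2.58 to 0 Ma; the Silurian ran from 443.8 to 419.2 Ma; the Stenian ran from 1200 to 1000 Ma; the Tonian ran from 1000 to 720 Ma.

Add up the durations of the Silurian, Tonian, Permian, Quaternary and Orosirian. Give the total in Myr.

604.178 million years

Each duration: Silurian = 24.6; Tonian = 280; Permian = 46.998; Quaternary = 2.58; Orosirian = 250.
Sum: 24.6 + 280 + 46.998 + 2.58 + 250 = 604.178 Myr.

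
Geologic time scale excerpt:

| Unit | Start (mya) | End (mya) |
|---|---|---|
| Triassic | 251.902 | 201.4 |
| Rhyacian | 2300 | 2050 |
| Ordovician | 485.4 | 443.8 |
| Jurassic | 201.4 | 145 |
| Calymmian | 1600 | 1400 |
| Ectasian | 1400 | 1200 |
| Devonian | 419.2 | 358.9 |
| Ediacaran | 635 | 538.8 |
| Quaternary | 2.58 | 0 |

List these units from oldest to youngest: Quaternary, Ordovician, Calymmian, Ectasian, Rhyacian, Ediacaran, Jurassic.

The oldest of these is Rhyacian (starts 2300 Ma) and the youngest is Quaternary (ends 0 Ma).
In between, by decreasing start age: Calymmian (1600), Ectasian (1400), Ediacaran (635), Ordovician (485.4), Jurassic (201.4).

Rhyacian → Calymmian → Ectasian → Ediacaran → Ordovician → Jurassic → Quaternary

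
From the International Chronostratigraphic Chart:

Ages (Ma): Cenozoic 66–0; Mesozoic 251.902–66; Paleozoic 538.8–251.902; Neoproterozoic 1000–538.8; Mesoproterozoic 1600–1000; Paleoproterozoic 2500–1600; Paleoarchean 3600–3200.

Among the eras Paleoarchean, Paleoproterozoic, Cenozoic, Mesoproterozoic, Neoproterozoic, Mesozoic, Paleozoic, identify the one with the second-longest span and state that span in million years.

Start − end for each: Paleoarchean 3600 − 3200 = 400; Paleoproterozoic 2500 − 1600 = 900; Cenozoic 66 − 0 = 66; Mesoproterozoic 1600 − 1000 = 600; Neoproterozoic 1000 − 538.8 = 461.2; Mesozoic 251.902 − 66 = 185.902; Paleozoic 538.8 − 251.902 = 286.898.
Ranking these from longest: Paleoproterozoic > Mesoproterozoic > Neoproterozoic > Paleoarchean > Paleozoic > Mesozoic > Cenozoic.
Position 2 in that ranking is Mesoproterozoic, which lasted 600 Myr.

Mesoproterozoic, 600 million years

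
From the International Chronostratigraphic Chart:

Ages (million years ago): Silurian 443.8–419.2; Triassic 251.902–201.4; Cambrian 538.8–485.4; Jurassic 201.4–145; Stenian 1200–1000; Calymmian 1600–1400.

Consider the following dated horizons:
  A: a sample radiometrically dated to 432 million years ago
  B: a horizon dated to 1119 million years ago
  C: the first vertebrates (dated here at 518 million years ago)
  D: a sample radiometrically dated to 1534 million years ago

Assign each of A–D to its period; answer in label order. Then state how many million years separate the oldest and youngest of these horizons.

Match each age against the start–end ranges in the excerpt: A = 432 Ma → Silurian (443.8–419.2); B = 1119 Ma → Stenian (1200–1000); C = 518 Ma → Cambrian (538.8–485.4); D = 1534 Ma → Calymmian (1600–1400).
The largest age is 1534 Ma and the smallest is 432 Ma; their difference is 1102 Myr.

A — Silurian; B — Stenian; C — Cambrian; D — Calymmian; span 1102 million years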